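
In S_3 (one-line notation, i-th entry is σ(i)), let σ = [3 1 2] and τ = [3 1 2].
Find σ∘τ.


σ∘τ: apply τ first, then σ
1 →τ 3 →σ 2
2 →τ 1 →σ 3
3 →τ 2 →σ 1

σ∘τ = [2 3 1]


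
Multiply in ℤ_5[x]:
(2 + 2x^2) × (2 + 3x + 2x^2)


Expand and collect like terms; reduce coefficients mod 5:
x^0: 2·2 = 4 ≡ 4 (mod 5)
x^1: 2·3 + 0·2 = 6 ≡ 1 (mod 5)
x^2: 2·2 + 0·3 + 2·2 = 8 ≡ 3 (mod 5)
x^3: 0·2 + 2·3 = 6 ≡ 1 (mod 5)
x^4: 2·2 = 4 ≡ 4 (mod 5)
Result: 4 + x + 3x^2 + x^3 + 4x^4

f · g = 4 + x + 3x^2 + x^3 + 4x^4


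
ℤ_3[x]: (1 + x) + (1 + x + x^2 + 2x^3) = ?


Add coefficients mod 3:
x^0: 1 + 1 = 2 (mod 3)
x^1: 1 + 1 = 2 (mod 3)
x^2: 0 + 1 = 1 (mod 3)
x^3: 0 + 2 = 2 (mod 3)
Result: 2 + 2x + x^2 + 2x^3

f + g = 2 + 2x + x^2 + 2x^3


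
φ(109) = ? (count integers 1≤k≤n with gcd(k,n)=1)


Factor n: 109 = 109
φ(n) = n · ∏(1 - 1/p) over distinct primes p | n
φ(109) = 109 · (1 - 1/109) = 108

φ(109) = 108


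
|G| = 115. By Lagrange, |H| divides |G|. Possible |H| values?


Lagrange's theorem: |H| divides |G|
|G| = 115
Divisors of 115: 1, 5, 23, 115

Possible subgroup orders: {1, 5, 23, 115}


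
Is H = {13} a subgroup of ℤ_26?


Subgroup test for H = {13} in (ℤ_26, +):
(1) 0 ∈ H? No
(2) Closure: for all a,b ∈ H, (a+b) mod 26 ∈ H? No  [counterexample: 13 + 13 = 0 ∉ H]
(3) Inverses: for all a ∈ H, -a mod 26 ∈ H? Yes

No, H is not a subgroup of ℤ_26


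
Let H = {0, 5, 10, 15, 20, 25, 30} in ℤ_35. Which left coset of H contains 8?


8 + H = {8 + h (mod 35) : h ∈ H}
8+0=8, 8+5=13, 8+10=18, 8+15=23, 8+20=28, 8+25=33, 8+30=3
8 + H = {3, 8, 13, 18, 23, 28, 33} = 3 + H

8 + H = {3, 8, 13, 18, 23, 28, 33}


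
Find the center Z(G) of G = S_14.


Z(G) = {g ∈ G | gx = xg for all x ∈ G}
S_n is non-abelian for n ≥ 3; Z(S_14) is trivial

Z(S_14) = {e}


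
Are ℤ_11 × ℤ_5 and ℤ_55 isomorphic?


Comparing ℤ_11 × ℤ_5 and ℤ_55:
gcd(11,5) = 1, so ℤ_11 × ℤ_5 ≅ ℤ_55 (CRT)

Yes, ℤ_11 × ℤ_5 ≅ ℤ_55


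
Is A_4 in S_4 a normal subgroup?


H = A_4 in S_4
A_4 has index 2 in S_4, and every subgroup of index 2 is normal

Yes, normal subgroup


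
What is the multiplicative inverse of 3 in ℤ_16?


Use the extended Euclidean algorithm to write 1 = 3·s + 16·t; then s mod 16 is the inverse.
Euclidean algorithm:
  3 = 0·16 + 3
  16 = 5·3 + 1
  3 = 3·1 + 0
gcd(3,16) = 1
Back-substitution gives: 3·(-5) + 16·(1) = 1
So 3⁻¹ ≡ -5 ≡ 11 (mod 16)
Check: 3 × 11 = 33 ≡ 1 (mod 16) ✓

3⁻¹ ≡ 11 (mod 16)


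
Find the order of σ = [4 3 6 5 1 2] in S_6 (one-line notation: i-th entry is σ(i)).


Cycle decomposition: (1 4 5) (2 3 6)
Cycle lengths: 3, 3
Order = lcm(3, 3) = 3

ord(σ) = 3


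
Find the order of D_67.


|D_n| = 2n (n rotations and n reflections)
|D_67| = 2×67 = 134

|D_67| = 134


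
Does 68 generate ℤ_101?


g generates ℤ_n iff gcd(g, n) = 1
gcd(68, 101) = 1
Since gcd = 1, 68 is a generator.

Yes, 68 generates ℤ_101


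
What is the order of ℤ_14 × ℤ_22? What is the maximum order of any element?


|ℤ_14 × ℤ_22| = 14 × 22 = 308
Max element order = lcm(14,22) = 154
Cyclic? No (gcd=2)

|ℤ_14×ℤ_22| = 308, max element order = 154


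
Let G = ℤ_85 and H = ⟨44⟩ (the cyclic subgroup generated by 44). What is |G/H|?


|⟨44⟩| = n / gcd(44, 85) = 85 / 1 = 85
H is normal (ℤ_85 is abelian).
|G/H| = |G| / |H| = 85 / 85 = 1

|G/H| = 1


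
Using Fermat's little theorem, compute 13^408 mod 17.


Fermat's little theorem: if p is prime and gcd(a,p)=1, then a^(p-1) ≡ 1 (mod p)
p = 17 is prime, gcd(13,17) = 1
Reduce exponent: 408 mod 16 = 8
So 13^408 ≡ 13^8 (mod 17)
13^8 mod 17 = 1

13^408 ≡ 1 (mod 17)


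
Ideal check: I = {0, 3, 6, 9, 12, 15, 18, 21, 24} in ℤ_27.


Check ideal conditions for I = {0, 3, 6, 9, 12, 15, 18, 21, 24} in ℤ_27:
(1) I is an additive subgroup? Yes
(2) For r ∈ ℤ_27 and a ∈ I: r·a ∈ I? Yes

Yes, I is an ideal of ℤ_27


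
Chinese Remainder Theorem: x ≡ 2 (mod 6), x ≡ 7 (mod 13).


m₁ = 6, m₂ = 13, gcd = 1, so CRT applies. M = m₁·m₂ = 78
Let M₁ = M/m₁ = 13, M₂ = M/m₂ = 6
Find y₁ ≡ M₁⁻¹ (mod m₁): 13⁻¹ ≡ 1 (mod 6)
Find y₂ ≡ M₂⁻¹ (mod m₂): 6⁻¹ ≡ 11 (mod 13)
x = a₁·M₁·y₁ + a₂·M₂·y₂ = 2·13·1 + 7·6·11 = 488
Reduce mod 78: x ≡ 20
Check: 20 mod 6 = 2 ✓, 20 mod 13 = 7 ✓

x ≡ 20 (mod 78)


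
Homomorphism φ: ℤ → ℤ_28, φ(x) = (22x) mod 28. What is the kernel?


Kernel = preimage of identity
ker(φ) = {x ∈ ℤ : 22x ≡ 0 (mod 28)}. gcd(22,28) = 2, so 22x ≡ 0 (mod 28) ⟺ x ≡ 0 (mod 28/2 = 14). Hence ker(φ) = 14ℤ

ker(φ) = 14ℤ


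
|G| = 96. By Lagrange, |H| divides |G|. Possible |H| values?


Lagrange's theorem: |H| divides |G|
|G| = 96
Divisors of 96: 1, 2, 3, 4, 6, 8, 12, 16, 24, 32, 48, 96

Possible subgroup orders: {1, 2, 3, 4, 6, 8, 12, 16, 24, 32, 48, 96}


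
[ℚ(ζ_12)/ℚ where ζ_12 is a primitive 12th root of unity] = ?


[ℚ(ζ_n):ℚ] = deg Φ_n(x) = φ(n). Here φ(12) = 4

[ℚ(ζ_12)/ℚ where ζ_12 is a primitive 12th root of unity] = 4


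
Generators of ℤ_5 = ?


g generates ℤ_n iff gcd(g,n) = 1
Checking each g ∈ {1,...,4}:
gcd(1,5) = 1
gcd(2,5) = 1
gcd(3,5) = 1
gcd(4,5) = 1
Generators: {1, 2, 3, 4}
Number of generators = φ(5) = 4

Generators of ℤ_5 = {1, 2, 3, 4}


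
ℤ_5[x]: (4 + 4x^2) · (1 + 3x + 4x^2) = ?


Expand and collect like terms; reduce coefficients mod 5:
x^0: 4·1 = 4 ≡ 4 (mod 5)
x^1: 4·3 + 0·1 = 12 ≡ 2 (mod 5)
x^2: 4·4 + 0·3 + 4·1 = 20 ≡ 0 (mod 5)
x^3: 0·4 + 4·3 = 12 ≡ 2 (mod 5)
x^4: 4·4 = 16 ≡ 1 (mod 5)
Result: 4 + 2x + 2x^3 + x^4

f · g = 4 + 2x + 2x^3 + x^4


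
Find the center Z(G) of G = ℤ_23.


Z(G) = {g ∈ G | gx = xg for all x ∈ G}
ℤ_23 is abelian, so Z(G) = G

Z(ℤ_23) = ℤ_23


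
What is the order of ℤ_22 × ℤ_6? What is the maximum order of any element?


|ℤ_22 × ℤ_6| = 22 × 6 = 132
Max element order = lcm(22,6) = 66
Cyclic? No (gcd=2)

|ℤ_22×ℤ_6| = 132, max element order = 66


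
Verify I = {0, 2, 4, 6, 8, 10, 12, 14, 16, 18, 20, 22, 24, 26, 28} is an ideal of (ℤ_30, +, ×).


Check ideal conditions for I = {0, 2, 4, 6, 8, 10, 12, 14, 16, 18, 20, 22, 24, 26, 28} in ℤ_30:
(1) I is an additive subgroup? Yes
(2) For r ∈ ℤ_30 and a ∈ I: r·a ∈ I? Yes

Yes, I is an ideal of ℤ_30


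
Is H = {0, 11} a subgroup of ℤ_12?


Subgroup test for H = {0, 11} in (ℤ_12, +):
(1) 0 ∈ H? Yes
(2) Closure: for all a,b ∈ H, (a+b) mod 12 ∈ H? No  [counterexample: 11 + 11 = 10 ∉ H]
(3) Inverses: for all a ∈ H, -a mod 12 ∈ H? No

No, H is not a subgroup of ℤ_12


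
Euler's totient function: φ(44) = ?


Factor n: 44 = 2^2 × 11
φ(n) = n · ∏(1 - 1/p) over distinct primes p | n
φ(44) = 44 · (1 - 1/2) · (1 - 1/11) = 20

φ(44) = 20


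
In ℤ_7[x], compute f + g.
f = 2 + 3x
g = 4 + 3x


Add coefficients mod 7:
x^0: 2 + 4 = 6 (mod 7)
x^1: 3 + 3 = 6 (mod 7)
Result: 6 + 6x

f + g = 6 + 6x


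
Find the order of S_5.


|S_n| = n! (number of permutations of n symbols)
|S_5| = 5! = 120

|S_5| = 120


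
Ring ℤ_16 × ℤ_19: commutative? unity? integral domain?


Direct product ring; commutative with unity (1,1); but (1,0)·(0,1) = (0,0) gives zero divisors, so not an integral domain
Commutative: Yes
Integral domain: No
Has unity: Yes

ℤ_16 × ℤ_19: Commutative=Yes, Unity=Yes


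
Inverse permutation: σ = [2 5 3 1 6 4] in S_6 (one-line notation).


To find σ⁻¹, swap domain and range:
σ(1) = 2 → σ⁻¹(2) = 1
σ(2) = 5 → σ⁻¹(5) = 2
σ(3) = 3 → σ⁻¹(3) = 3
σ(4) = 1 → σ⁻¹(1) = 4
σ(5) = 6 → σ⁻¹(6) = 5
σ(6) = 4 → σ⁻¹(4) = 6

σ⁻¹ = [4 1 3 6 2 5]


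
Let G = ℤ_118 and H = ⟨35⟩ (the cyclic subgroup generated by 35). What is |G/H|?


|⟨35⟩| = n / gcd(35, 118) = 118 / 1 = 118
H is normal (ℤ_118 is abelian).
|G/H| = |G| / |H| = 118 / 118 = 1

|G/H| = 1


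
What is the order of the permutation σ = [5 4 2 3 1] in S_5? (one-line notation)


Cycle decomposition: (1 5) (2 4 3)
Cycle lengths: 2, 3
Order = lcm(2, 3) = 6

ord(σ) = 6


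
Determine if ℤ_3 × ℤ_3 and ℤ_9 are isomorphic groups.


Comparing ℤ_3 × ℤ_3 and ℤ_9:
gcd(3,3) = 3 ≠ 1. Max element order in ℤ_3×ℤ_3 is lcm(3,3) = 3 < 9, so it has no element of order 9

No, ℤ_3 × ℤ_3 ≇ ℤ_9


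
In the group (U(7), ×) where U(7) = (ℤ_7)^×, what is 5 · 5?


Operation: multiplication mod 7
5 · 5 = (a × b) mod 7 with a = 5, b = 5

5 · 5 = 4


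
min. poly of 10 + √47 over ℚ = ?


Let α = 10 + √47. Then α - 10 = √47, so (α - 10)² = 47, giving α² - 20α + 53 = 0. Degree 2 and α ∉ ℚ, so this is the minimal polynomial.

Minimal polynomial: x² - 20x + 53


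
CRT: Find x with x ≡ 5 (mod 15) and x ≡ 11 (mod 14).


m₁ = 15, m₂ = 14, gcd = 1, so CRT applies. M = m₁·m₂ = 210
Let M₁ = M/m₁ = 14, M₂ = M/m₂ = 15
Find y₁ ≡ M₁⁻¹ (mod m₁): 14⁻¹ ≡ 14 (mod 15)
Find y₂ ≡ M₂⁻¹ (mod m₂): 15⁻¹ ≡ 1 (mod 14)
x = a₁·M₁·y₁ + a₂·M₂·y₂ = 5·14·14 + 11·15·1 = 1145
Reduce mod 210: x ≡ 95
Check: 95 mod 15 = 5 ✓, 95 mod 14 = 11 ✓

x ≡ 95 (mod 210)


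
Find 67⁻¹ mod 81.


Use the extended Euclidean algorithm to write 1 = 67·s + 81·t; then s mod 81 is the inverse.
Euclidean algorithm:
  67 = 0·81 + 67
  81 = 1·67 + 14
  67 = 4·14 + 11
  14 = 1·11 + 3
  11 = 3·3 + 2
  3 = 1·2 + 1
  2 = 2·1 + 0
gcd(67,81) = 1
Back-substitution gives: 67·(-29) + 81·(24) = 1
So 67⁻¹ ≡ -29 ≡ 52 (mod 81)
Check: 67 × 52 = 3484 ≡ 1 (mod 81) ✓

67⁻¹ ≡ 52 (mod 81)


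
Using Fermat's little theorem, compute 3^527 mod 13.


Fermat's little theorem: if p is prime and gcd(a,p)=1, then a^(p-1) ≡ 1 (mod p)
p = 13 is prime, gcd(3,13) = 1
Reduce exponent: 527 mod 12 = 11
So 3^527 ≡ 3^11 (mod 13)
3^11 mod 13 = 9

3^527 ≡ 9 (mod 13)


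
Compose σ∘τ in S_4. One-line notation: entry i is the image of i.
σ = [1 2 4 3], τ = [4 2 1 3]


σ∘τ: apply τ first, then σ
1 →τ 4 →σ 3
2 →τ 2 →σ 2
3 →τ 1 →σ 1
4 →τ 3 →σ 4

σ∘τ = [3 2 1 4]


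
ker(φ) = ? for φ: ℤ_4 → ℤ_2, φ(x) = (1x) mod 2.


Kernel = preimage of identity
ker(φ) = {x ∈ ℤ_4 : 1x ≡ 0 (mod 2)}. Since 2 | 4, φ is well-defined. The kernel is the cyclic subgroup ⟨2⟩ of ℤ_4 (order 2), i.e. {0, 2}

ker(φ) = {0, 2}


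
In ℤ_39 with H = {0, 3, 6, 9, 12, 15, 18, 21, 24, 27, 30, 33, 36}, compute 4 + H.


4 + H = {4 + h (mod 39) : h ∈ H}
4+0=4, 4+3=7, 4+6=10, 4+9=13, 4+12=16, 4+15=19, 4+18=22, 4+21=25, 4+24=28, 4+27=31, 4+30=34, 4+33=37, 4+36=1
4 + H = {1, 4, 7, 10, 13, 16, 19, 22, 25, 28, 31, 34, 37} = 1 + H

4 + H = {1, 4, 7, 10, 13, 16, 19, 22, 25, 28, 31, 34, 37}


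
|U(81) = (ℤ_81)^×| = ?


U(n) is the group of units mod n; |U(n)| = φ(n)
|U(81)| = φ(81) = 54

|U(81) = (ℤ_81)^×| = 54


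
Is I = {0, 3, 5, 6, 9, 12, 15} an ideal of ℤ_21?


Check ideal conditions for I = {0, 3, 5, 6, 9, 12, 15} in ℤ_21:
(1) I is an additive subgroup? No
(2) For r ∈ ℤ_21 and a ∈ I: r·a ∈ I? No  [counterexample: r=2, a=5, r·a mod 21 = 10 ∉ I]

No, I is not an ideal of ℤ_21


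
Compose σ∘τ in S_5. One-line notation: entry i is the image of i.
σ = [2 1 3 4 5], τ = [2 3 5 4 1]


σ∘τ: apply τ first, then σ
1 →τ 2 →σ 1
2 →τ 3 →σ 3
3 →τ 5 →σ 5
4 →τ 4 →σ 4
5 →τ 1 →σ 2

σ∘τ = [1 3 5 4 2]


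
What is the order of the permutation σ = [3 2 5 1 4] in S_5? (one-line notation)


Cycle decomposition: (1 3 5 4)
Cycle lengths: 4
Order = lcm(4) = 4

ord(σ) = 4


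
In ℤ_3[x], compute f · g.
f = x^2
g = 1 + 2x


Expand and collect like terms; reduce coefficients mod 3:
x^0: 0·1 = 0 ≡ 0 (mod 3)
x^1: 0·2 + 0·1 = 0 ≡ 0 (mod 3)
x^2: 0·2 + 1·1 = 1 ≡ 1 (mod 3)
x^3: 1·2 = 2 ≡ 2 (mod 3)
Result: x^2 + 2x^3

f · g = x^2 + 2x^3


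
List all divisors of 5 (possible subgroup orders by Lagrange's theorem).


Lagrange's theorem: |H| divides |G|
|G| = 5
Divisors of 5: 1, 5

Possible subgroup orders: {1, 5}


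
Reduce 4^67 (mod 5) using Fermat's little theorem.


Fermat's little theorem: if p is prime and gcd(a,p)=1, then a^(p-1) ≡ 1 (mod p)
p = 5 is prime, gcd(4,5) = 1
Reduce exponent: 67 mod 4 = 3
So 4^67 ≡ 4^3 (mod 5)
4^3 mod 5 = 4

4^67 ≡ 4 (mod 5)


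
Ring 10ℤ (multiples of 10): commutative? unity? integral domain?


10ℤ is a commutative ring under +,× but has no multiplicative identity (1 ∉ 10ℤ); it has no zero divisors, but without unity it is not an integral domain
Commutative: Yes
Integral domain: No
Has unity: No

10ℤ (multiples of 10): Commutative=Yes, Unity=No


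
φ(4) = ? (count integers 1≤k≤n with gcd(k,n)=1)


φ(n) = count of k ∈ {1,...,n} with gcd(k,n)=1
Coprimes to 4: {1, 3}
Count: 2

φ(4) = 2


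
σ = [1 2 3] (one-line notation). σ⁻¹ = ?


To find σ⁻¹, swap domain and range:
σ(1) = 1 → σ⁻¹(1) = 1
σ(2) = 2 → σ⁻¹(2) = 2
σ(3) = 3 → σ⁻¹(3) = 3

σ⁻¹ = [1 2 3]


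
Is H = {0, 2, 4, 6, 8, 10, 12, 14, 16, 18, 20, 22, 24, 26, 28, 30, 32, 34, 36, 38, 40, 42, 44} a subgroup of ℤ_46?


Subgroup test for H = {0, 2, 4, 6, 8, 10, 12, 14, 16, 18, 20, 22, 24, 26, 28, 30, 32, 34, 36, 38, 40, 42, 44} in (ℤ_46, +):
(1) 0 ∈ H? Yes
(2) Closure: for all a,b ∈ H, (a+b) mod 46 ∈ H? Yes
(3) Inverses: for all a ∈ H, -a mod 46 ∈ H? Yes

Yes, H is a subgroup of ℤ_46


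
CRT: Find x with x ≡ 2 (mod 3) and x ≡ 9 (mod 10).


m₁ = 3, m₂ = 10, gcd = 1, so CRT applies. M = m₁·m₂ = 30
Let M₁ = M/m₁ = 10, M₂ = M/m₂ = 3
Find y₁ ≡ M₁⁻¹ (mod m₁): 10⁻¹ ≡ 1 (mod 3)
Find y₂ ≡ M₂⁻¹ (mod m₂): 3⁻¹ ≡ 7 (mod 10)
x = a₁·M₁·y₁ + a₂·M₂·y₂ = 2·10·1 + 9·3·7 = 209
Reduce mod 30: x ≡ 29
Check: 29 mod 3 = 2 ✓, 29 mod 10 = 9 ✓

x ≡ 29 (mod 30)


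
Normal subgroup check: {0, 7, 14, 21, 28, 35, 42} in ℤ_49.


H = {0, 7, 14, 21, 28, 35, 42} in ℤ_49
ℤ_49 is abelian; every subgroup of an abelian group is normal

Yes, normal subgroup


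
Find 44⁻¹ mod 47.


Use the extended Euclidean algorithm to write 1 = 44·s + 47·t; then s mod 47 is the inverse.
Euclidean algorithm:
  44 = 0·47 + 44
  47 = 1·44 + 3
  44 = 14·3 + 2
  3 = 1·2 + 1
  2 = 2·1 + 0
gcd(44,47) = 1
Back-substitution gives: 44·(-16) + 47·(15) = 1
So 44⁻¹ ≡ -16 ≡ 31 (mod 47)
Check: 44 × 31 = 1364 ≡ 1 (mod 47) ✓

44⁻¹ ≡ 31 (mod 47)


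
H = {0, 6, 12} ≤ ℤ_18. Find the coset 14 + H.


14 + H = {14 + h (mod 18) : h ∈ H}
14+0=14, 14+6=2, 14+12=8
14 + H = {2, 8, 14} = 2 + H

14 + H = {2, 8, 14}


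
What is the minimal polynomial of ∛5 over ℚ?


∛5 satisfies x³ - 5 = 0, irreducible over ℚ (no rational root; 5 is not a perfect cube)

Minimal polynomial: x³ - 5


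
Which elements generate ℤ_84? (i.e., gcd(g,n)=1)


g generates ℤ_n iff gcd(g,n) = 1
Prime factors of 84: 2, 3, 7
Generators are g ∈ {1,...,83} not divisible by any of these primes.
Generators: {1, 5, 11, 13, 17, 19, 23, 25, 29, 31, 37, 41, 43, 47, 53, 55, 59, 61, 65, 67, 71, 73, 79, 83}
Number of generators = φ(84) = 24

Generators of ℤ_84 = {1, 5, 11, 13, 17, 19, 23, 25, 29, 31, 37, 41, 43, 47, 53, 55, 59, 61, 65, 67, 71, 73, 79, 83}


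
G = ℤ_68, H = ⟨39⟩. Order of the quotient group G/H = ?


|⟨39⟩| = n / gcd(39, 68) = 68 / 1 = 68
H is normal (ℤ_68 is abelian).
|G/H| = |G| / |H| = 68 / 68 = 1

|G/H| = 1


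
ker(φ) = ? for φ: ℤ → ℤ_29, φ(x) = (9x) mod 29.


Kernel = preimage of identity
ker(φ) = {x ∈ ℤ : 9x ≡ 0 (mod 29)}. gcd(9,29) = 1, so 9x ≡ 0 (mod 29) ⟺ x ≡ 0 (mod 29/1 = 29). Hence ker(φ) = 29ℤ

ker(φ) = 29ℤ


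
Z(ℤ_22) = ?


Z(G) = {g ∈ G | gx = xg for all x ∈ G}
ℤ_22 is abelian, so Z(G) = G

Z(ℤ_22) = ℤ_22


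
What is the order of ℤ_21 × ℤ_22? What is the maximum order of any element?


|ℤ_21 × ℤ_22| = 21 × 22 = 462
Max element order = lcm(21,22) = 462
Cyclic? Yes (gcd=1)

|ℤ_21×ℤ_22| = 462, max element order = 462


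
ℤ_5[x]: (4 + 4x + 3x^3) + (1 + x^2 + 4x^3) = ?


Add coefficients mod 5:
x^0: 4 + 1 = 0 (mod 5)
x^1: 4 + 0 = 4 (mod 5)
x^2: 0 + 1 = 1 (mod 5)
x^3: 3 + 4 = 2 (mod 5)
Result: 4x + x^2 + 2x^3

f + g = 4x + x^2 + 2x^3


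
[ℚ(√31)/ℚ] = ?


√31 has minimal polynomial x² - 31 (irreducible over ℚ since 31 is squarefree)

[ℚ(√31)/ℚ] = 2


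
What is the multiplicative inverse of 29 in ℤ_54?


Use the extended Euclidean algorithm to write 1 = 29·s + 54·t; then s mod 54 is the inverse.
Euclidean algorithm:
  29 = 0·54 + 29
  54 = 1·29 + 25
  29 = 1·25 + 4
  25 = 6·4 + 1
  4 = 4·1 + 0
gcd(29,54) = 1
Back-substitution gives: 29·(-13) + 54·(7) = 1
So 29⁻¹ ≡ -13 ≡ 41 (mod 54)
Check: 29 × 41 = 1189 ≡ 1 (mod 54) ✓

29⁻¹ ≡ 41 (mod 54)


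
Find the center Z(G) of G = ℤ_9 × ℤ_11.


Z(G) = {g ∈ G | gx = xg for all x ∈ G}
Direct product of abelian groups is abelian, so Z(G) = G

Z(ℤ_9 × ℤ_11) = ℤ_9 × ℤ_11


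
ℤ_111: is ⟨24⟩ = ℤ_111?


g generates ℤ_n iff gcd(g, n) = 1
gcd(24, 111) = 3
Since gcd = 3 ≠ 1, ⟨24⟩ has order 37 < 111, so 24 is not a generator.

No, 24 does not generate ℤ_111


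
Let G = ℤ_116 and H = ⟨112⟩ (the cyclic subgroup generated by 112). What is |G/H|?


|⟨112⟩| = n / gcd(112, 116) = 116 / 4 = 29
H is normal (ℤ_116 is abelian).
|G/H| = |G| / |H| = 116 / 29 = 4

|G/H| = 4


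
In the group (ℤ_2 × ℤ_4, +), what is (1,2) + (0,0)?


Operation: componentwise addition mod (2, 4)
(1,2) + (0,0) = ((a₁+b₁) mod 2, (a₂+b₂) mod 4) with a = (1,2), b = (0,0)

(1,2) + (0,0) = (1,2)


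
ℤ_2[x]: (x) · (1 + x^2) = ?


Expand and collect like terms; reduce coefficients mod 2:
x^0: 0·1 = 0 ≡ 0 (mod 2)
x^1: 0·0 + 1·1 = 1 ≡ 1 (mod 2)
x^2: 0·1 + 1·0 = 0 ≡ 0 (mod 2)
x^3: 1·1 = 1 ≡ 1 (mod 2)
Result: x + x^3

f · g = x + x^3


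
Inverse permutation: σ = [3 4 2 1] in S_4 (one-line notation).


To find σ⁻¹, swap domain and range:
σ(1) = 3 → σ⁻¹(3) = 1
σ(2) = 4 → σ⁻¹(4) = 2
σ(3) = 2 → σ⁻¹(2) = 3
σ(4) = 1 → σ⁻¹(1) = 4

σ⁻¹ = [4 3 1 2]


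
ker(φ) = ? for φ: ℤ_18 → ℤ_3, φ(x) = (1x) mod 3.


Kernel = preimage of identity
ker(φ) = {x ∈ ℤ_18 : 1x ≡ 0 (mod 3)}. Since 3 | 18, φ is well-defined. The kernel is the cyclic subgroup ⟨3⟩ of ℤ_18 (order 6), i.e. {0, 3, 6, 9, 12, 15}

ker(φ) = {0, 3, 6, 9, 12, 15}


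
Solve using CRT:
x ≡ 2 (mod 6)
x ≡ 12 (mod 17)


m₁ = 6, m₂ = 17, gcd = 1, so CRT applies. M = m₁·m₂ = 102
Let M₁ = M/m₁ = 17, M₂ = M/m₂ = 6
Find y₁ ≡ M₁⁻¹ (mod m₁): 17⁻¹ ≡ 5 (mod 6)
Find y₂ ≡ M₂⁻¹ (mod m₂): 6⁻¹ ≡ 3 (mod 17)
x = a₁·M₁·y₁ + a₂·M₂·y₂ = 2·17·5 + 12·6·3 = 386
Reduce mod 102: x ≡ 80
Check: 80 mod 6 = 2 ✓, 80 mod 17 = 12 ✓

x ≡ 80 (mod 102)


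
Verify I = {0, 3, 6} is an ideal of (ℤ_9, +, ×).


Check ideal conditions for I = {0, 3, 6} in ℤ_9:
(1) I is an additive subgroup? Yes
(2) For r ∈ ℤ_9 and a ∈ I: r·a ∈ I? Yes

Yes, I is an ideal of ℤ_9


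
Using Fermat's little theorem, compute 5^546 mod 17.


Fermat's little theorem: if p is prime and gcd(a,p)=1, then a^(p-1) ≡ 1 (mod p)
p = 17 is prime, gcd(5,17) = 1
Reduce exponent: 546 mod 16 = 2
So 5^546 ≡ 5^2 (mod 17)
5^2 mod 17 = 8

5^546 ≡ 8 (mod 17)


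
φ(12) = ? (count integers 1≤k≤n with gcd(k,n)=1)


φ(n) = count of k ∈ {1,...,n} with gcd(k,n)=1
Coprimes to 12: {1, 5, 7, 11}
Count: 4

φ(12) = 4


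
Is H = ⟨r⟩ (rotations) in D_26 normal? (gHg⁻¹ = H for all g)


H = ⟨r⟩ (rotations) in D_26
The rotation subgroup ⟨r⟩ has index 2 in D_26, so it is normal

Yes, normal subgroup


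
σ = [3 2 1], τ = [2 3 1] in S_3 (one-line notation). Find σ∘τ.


σ∘τ: apply τ first, then σ
1 →τ 2 →σ 2
2 →τ 3 →σ 1
3 →τ 1 →σ 3

σ∘τ = [2 1 3]


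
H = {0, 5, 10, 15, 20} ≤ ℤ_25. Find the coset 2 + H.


2 + H = {2 + h (mod 25) : h ∈ H}
2+0=2, 2+5=7, 2+10=12, 2+15=17, 2+20=22

2 + H = {2, 7, 12, 17, 22}


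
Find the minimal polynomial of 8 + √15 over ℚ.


Let α = 8 + √15. Then α - 8 = √15, so (α - 8)² = 15, giving α² - 16α + 49 = 0. Degree 2 and α ∉ ℚ, so this is the minimal polynomial.

Minimal polynomial: x² - 16x + 49


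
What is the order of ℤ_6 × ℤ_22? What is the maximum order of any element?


|ℤ_6 × ℤ_22| = 6 × 22 = 132
Max element order = lcm(6,22) = 66
Cyclic? No (gcd=2)

|ℤ_6×ℤ_22| = 132, max element order = 66


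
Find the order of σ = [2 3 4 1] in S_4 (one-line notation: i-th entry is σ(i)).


Cycle decomposition: (1 2 3 4)
Cycle lengths: 4
Order = lcm(4) = 4

ord(σ) = 4


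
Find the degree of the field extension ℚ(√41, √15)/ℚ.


[ℚ(√41,√15):ℚ] = [ℚ(√41,√15):ℚ(√41)]·[ℚ(√41):ℚ] = 2·2 = 4

[ℚ(√41, √15)/ℚ] = 4


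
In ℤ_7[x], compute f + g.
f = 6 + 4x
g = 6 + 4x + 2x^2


Add coefficients mod 7:
x^0: 6 + 6 = 5 (mod 7)
x^1: 4 + 4 = 1 (mod 7)
x^2: 0 + 2 = 2 (mod 7)
Result: 5 + x + 2x^2

f + g = 5 + x + 2x^2


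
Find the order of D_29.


|D_n| = 2n (n rotations and n reflections)
|D_29| = 2×29 = 58

|D_29| = 58


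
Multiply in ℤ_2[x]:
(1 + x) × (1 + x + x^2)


Expand and collect like terms; reduce coefficients mod 2:
x^0: 1·1 = 1 ≡ 1 (mod 2)
x^1: 1·1 + 1·1 = 2 ≡ 0 (mod 2)
x^2: 1·1 + 1·1 = 2 ≡ 0 (mod 2)
x^3: 1·1 = 1 ≡ 1 (mod 2)
Result: 1 + x^3

f · g = 1 + x^3


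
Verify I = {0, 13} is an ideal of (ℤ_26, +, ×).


Check ideal conditions for I = {0, 13} in ℤ_26:
(1) I is an additive subgroup? Yes
(2) For r ∈ ℤ_26 and a ∈ I: r·a ∈ I? Yes

Yes, I is an ideal of ℤ_26


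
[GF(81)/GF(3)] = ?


GF(81) = GF(3^4), so the extension degree is 4

[GF(81)/GF(3)] = 4


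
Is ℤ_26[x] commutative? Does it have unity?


ℤ_26 has zero divisors (2·13 ≡ 0), and these lift to constant zero divisors in ℤ_26[x]; so not an integral domain
Commutative: Yes
Integral domain: No
Has unity: Yes

ℤ_26[x]: Commutative=Yes, Unity=Yes


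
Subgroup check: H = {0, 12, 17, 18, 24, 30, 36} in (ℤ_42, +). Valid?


Subgroup test for H = {0, 12, 17, 18, 24, 30, 36} in (ℤ_42, +):
(1) 0 ∈ H? Yes
(2) Closure: for all a,b ∈ H, (a+b) mod 42 ∈ H? No  [counterexample: 12 + 17 = 29 ∉ H]
(3) Inverses: for all a ∈ H, -a mod 42 ∈ H? No

No, H is not a subgroup of ℤ_42


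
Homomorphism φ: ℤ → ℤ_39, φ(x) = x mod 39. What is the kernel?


Kernel = preimage of identity
ker(φ) = {x ∈ ℤ : x ≡ 0 (mod 39)} = 39ℤ = {0, ±39, ±78, ...}

ker(φ) = 39ℤ


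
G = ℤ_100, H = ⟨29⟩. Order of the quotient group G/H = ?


|⟨29⟩| = n / gcd(29, 100) = 100 / 1 = 100
H is normal (ℤ_100 is abelian).
|G/H| = |G| / |H| = 100 / 100 = 1

|G/H| = 1


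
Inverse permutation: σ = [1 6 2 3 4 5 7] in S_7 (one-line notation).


To find σ⁻¹, swap domain and range:
σ(1) = 1 → σ⁻¹(1) = 1
σ(2) = 6 → σ⁻¹(6) = 2
σ(3) = 2 → σ⁻¹(2) = 3
σ(4) = 3 → σ⁻¹(3) = 4
σ(5) = 4 → σ⁻¹(4) = 5
σ(6) = 5 → σ⁻¹(5) = 6
σ(7) = 7 → σ⁻¹(7) = 7

σ⁻¹ = [1 3 4 5 6 2 7]


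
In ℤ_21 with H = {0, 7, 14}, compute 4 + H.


4 + H = {4 + h (mod 21) : h ∈ H}
4+0=4, 4+7=11, 4+14=18

4 + H = {4, 11, 18}


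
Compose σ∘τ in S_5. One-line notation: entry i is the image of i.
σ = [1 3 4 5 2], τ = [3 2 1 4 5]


σ∘τ: apply τ first, then σ
1 →τ 3 →σ 4
2 →τ 2 →σ 3
3 →τ 1 →σ 1
4 →τ 4 →σ 5
5 →τ 5 →σ 2

σ∘τ = [4 3 1 5 2]


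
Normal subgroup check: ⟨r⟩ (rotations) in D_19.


H = ⟨r⟩ (rotations) in D_19
The rotation subgroup ⟨r⟩ has index 2 in D_19, so it is normal

Yes, normal subgroup


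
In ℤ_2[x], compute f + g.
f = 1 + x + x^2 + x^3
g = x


Add coefficients mod 2:
x^0: 1 + 0 = 1 (mod 2)
x^1: 1 + 1 = 0 (mod 2)
x^2: 1 + 0 = 1 (mod 2)
x^3: 1 + 0 = 1 (mod 2)
Result: 1 + x^2 + x^3

f + g = 1 + x^2 + x^3


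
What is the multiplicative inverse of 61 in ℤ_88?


Use the extended Euclidean algorithm to write 1 = 61·s + 88·t; then s mod 88 is the inverse.
Euclidean algorithm:
  61 = 0·88 + 61
  88 = 1·61 + 27
  61 = 2·27 + 7
  27 = 3·7 + 6
  7 = 1·6 + 1
  6 = 6·1 + 0
gcd(61,88) = 1
Back-substitution gives: 61·(13) + 88·(-9) = 1
So 61⁻¹ ≡ 13 ≡ 13 (mod 88)
Check: 61 × 13 = 793 ≡ 1 (mod 88) ✓

61⁻¹ ≡ 13 (mod 88)


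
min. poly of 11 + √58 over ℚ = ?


Let α = 11 + √58. Then α - 11 = √58, so (α - 11)² = 58, giving α² - 22α + 63 = 0. Degree 2 and α ∉ ℚ, so this is the minimal polynomial.

Minimal polynomial: x² - 22x + 63


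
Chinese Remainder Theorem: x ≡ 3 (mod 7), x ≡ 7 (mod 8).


m₁ = 7, m₂ = 8, gcd = 1, so CRT applies. M = m₁·m₂ = 56
Let M₁ = M/m₁ = 8, M₂ = M/m₂ = 7
Find y₁ ≡ M₁⁻¹ (mod m₁): 8⁻¹ ≡ 1 (mod 7)
Find y₂ ≡ M₂⁻¹ (mod m₂): 7⁻¹ ≡ 7 (mod 8)
x = a₁·M₁·y₁ + a₂·M₂·y₂ = 3·8·1 + 7·7·7 = 367
Reduce mod 56: x ≡ 31
Check: 31 mod 7 = 3 ✓, 31 mod 8 = 7 ✓

x ≡ 31 (mod 56)


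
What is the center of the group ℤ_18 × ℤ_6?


Z(G) = {g ∈ G | gx = xg for all x ∈ G}
Direct product of abelian groups is abelian, so Z(G) = G

Z(ℤ_18 × ℤ_6) = ℤ_18 × ℤ_6


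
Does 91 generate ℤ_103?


g generates ℤ_n iff gcd(g, n) = 1
gcd(91, 103) = 1
Since gcd = 1, 91 is a generator.

Yes, 91 generates ℤ_103


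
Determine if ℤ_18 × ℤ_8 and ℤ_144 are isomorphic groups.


Comparing ℤ_18 × ℤ_8 and ℤ_144:
gcd(18,8) = 2 ≠ 1. Max element order in ℤ_18×ℤ_8 is lcm(18,8) = 72 < 144, so it has no element of order 144

No, ℤ_18 × ℤ_8 ≇ ℤ_144


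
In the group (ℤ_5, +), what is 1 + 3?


Operation: addition mod 5
1 + 3 = (a + b) mod 5 with a = 1, b = 3

1 + 3 = 4


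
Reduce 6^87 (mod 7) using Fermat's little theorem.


Fermat's little theorem: if p is prime and gcd(a,p)=1, then a^(p-1) ≡ 1 (mod p)
p = 7 is prime, gcd(6,7) = 1
Reduce exponent: 87 mod 6 = 3
So 6^87 ≡ 6^3 (mod 7)
6^3 mod 7 = 6

6^87 ≡ 6 (mod 7)


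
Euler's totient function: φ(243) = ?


Factor n: 243 = 3^5
φ(n) = n · ∏(1 - 1/p) over distinct primes p | n
φ(243) = 243 · (1 - 1/3) = 162

φ(243) = 162


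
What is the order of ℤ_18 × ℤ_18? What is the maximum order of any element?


|ℤ_18 × ℤ_18| = 18 × 18 = 324
Max element order = lcm(18,18) = 18
Cyclic? No (gcd=18)

|ℤ_18×ℤ_18| = 324, max element order = 18


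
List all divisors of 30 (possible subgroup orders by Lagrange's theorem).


Lagrange's theorem: |H| divides |G|
|G| = 30
Divisors of 30: 1, 2, 3, 5, 6, 10, 15, 30

Possible subgroup orders: {1, 2, 3, 5, 6, 10, 15, 30}


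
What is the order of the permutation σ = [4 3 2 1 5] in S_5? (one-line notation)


Cycle decomposition: (1 4) (2 3)
Cycle lengths: 2, 2
Order = lcm(2, 2) = 2

ord(σ) = 2


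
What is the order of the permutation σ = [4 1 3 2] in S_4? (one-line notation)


Cycle decomposition: (1 4 2)
Cycle lengths: 3
Order = lcm(3) = 3

ord(σ) = 3


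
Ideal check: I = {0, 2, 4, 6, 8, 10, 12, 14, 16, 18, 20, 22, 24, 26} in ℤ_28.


Check ideal conditions for I = {0, 2, 4, 6, 8, 10, 12, 14, 16, 18, 20, 22, 24, 26} in ℤ_28:
(1) I is an additive subgroup? Yes
(2) For r ∈ ℤ_28 and a ∈ I: r·a ∈ I? Yes

Yes, I is an ideal of ℤ_28


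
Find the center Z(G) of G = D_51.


Z(G) = {g ∈ G | gx = xg for all x ∈ G}
For odd n, Z(D_n) = {e}: no nontrivial rotation commutes with all reflections

Z(D_51) = {e}


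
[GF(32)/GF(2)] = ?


GF(32) = GF(2^5), so the extension degree is 5

[GF(32)/GF(2)] = 5


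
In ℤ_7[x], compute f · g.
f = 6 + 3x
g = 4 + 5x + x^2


Expand and collect like terms; reduce coefficients mod 7:
x^0: 6·4 = 24 ≡ 3 (mod 7)
x^1: 6·5 + 3·4 = 42 ≡ 0 (mod 7)
x^2: 6·1 + 3·5 = 21 ≡ 0 (mod 7)
x^3: 3·1 = 3 ≡ 3 (mod 7)
Result: 3 + 3x^3

f · g = 3 + 3x^3


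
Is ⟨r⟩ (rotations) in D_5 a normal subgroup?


H = ⟨r⟩ (rotations) in D_5
The rotation subgroup ⟨r⟩ has index 2 in D_5, so it is normal

Yes, normal subgroup


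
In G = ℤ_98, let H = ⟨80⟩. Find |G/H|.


|⟨80⟩| = n / gcd(80, 98) = 98 / 2 = 49
H is normal (ℤ_98 is abelian).
|G/H| = |G| / |H| = 98 / 49 = 2

|G/H| = 2


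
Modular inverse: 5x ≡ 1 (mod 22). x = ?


Use the extended Euclidean algorithm to write 1 = 5·s + 22·t; then s mod 22 is the inverse.
Euclidean algorithm:
  5 = 0·22 + 5
  22 = 4·5 + 2
  5 = 2·2 + 1
  2 = 2·1 + 0
gcd(5,22) = 1
Back-substitution gives: 5·(9) + 22·(-2) = 1
So 5⁻¹ ≡ 9 ≡ 9 (mod 22)
Check: 5 × 9 = 45 ≡ 1 (mod 22) ✓

5⁻¹ ≡ 9 (mod 22)


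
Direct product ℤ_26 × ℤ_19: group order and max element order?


|ℤ_26 × ℤ_19| = 26 × 19 = 494
Max element order = lcm(26,19) = 494
Cyclic? Yes (gcd=1)

|ℤ_26×ℤ_19| = 494, max element order = 494


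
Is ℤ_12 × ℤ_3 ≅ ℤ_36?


Comparing ℤ_12 × ℤ_3 and ℤ_36:
gcd(12,3) = 3 ≠ 1. Max element order in ℤ_12×ℤ_3 is lcm(12,3) = 12 < 36, so it has no element of order 36

No, ℤ_12 × ℤ_3 ≇ ℤ_36


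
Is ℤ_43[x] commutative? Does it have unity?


ℤ_43 is a field (n prime), so ℤ_43[x] is a commutative integral domain with unity
Commutative: Yes
Integral domain: Yes
Has unity: Yes

ℤ_43[x]: Commutative=Yes, Unity=Yes


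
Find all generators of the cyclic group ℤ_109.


g generates ℤ_n iff gcd(g,n) = 1
Prime factors of 109: 109
Generators are g ∈ {1,...,108} not divisible by any of these primes.
Generators: {1, 2, 3, 4, 5, 6, 7, 8, 9, 10, 11, 12, 13, 14, 15, 16, 17, 18, 19, 20, 21, 22, 23, 24, 25, 26, 27, 28, 29, 30, 31, 32, 33, 34, 35, 36, 37, 38, 39, 40, 41, 42, 43, 44, 45, 46, 47, 48, 49, 50, 51, 52, 53, 54, 55, 56, 57, 58, 59, 60, 61, 62, 63, 64, 65, 66, 67, 68, 69, 70, 71, 72, 73, 74, 75, 76, 77, 78, 79, 80, 81, 82, 83, 84, 85, 86, 87, 88, 89, 90, 91, 92, 93, 94, 95, 96, 97, 98, 99, 100, 101, 102, 103, 104, 105, 106, 107, 108}
Number of generators = φ(109) = 108

Generators of ℤ_109 = {1, 2, 3, 4, 5, 6, 7, 8, 9, 10, 11, 12, 13, 14, 15, 16, 17, 18, 19, 20, 21, 22, 23, 24, 25, 26, 27, 28, 29, 30, 31, 32, 33, 34, 35, 36, 37, 38, 39, 40, 41, 42, 43, 44, 45, 46, 47, 48, 49, 50, 51, 52, 53, 54, 55, 56, 57, 58, 59, 60, 61, 62, 63, 64, 65, 66, 67, 68, 69, 70, 71, 72, 73, 74, 75, 76, 77, 78, 79, 80, 81, 82, 83, 84, 85, 86, 87, 88, 89, 90, 91, 92, 93, 94, 95, 96, 97, 98, 99, 100, 101, 102, 103, 104, 105, 106, 107, 108}


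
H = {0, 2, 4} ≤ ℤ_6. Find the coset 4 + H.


4 + H = {4 + h (mod 6) : h ∈ H}
4+0=4, 4+2=0, 4+4=2
4 + H = {0, 2, 4} = 0 + H

4 + H = {0, 2, 4}


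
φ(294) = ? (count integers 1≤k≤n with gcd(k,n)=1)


Factor n: 294 = 2 × 3 × 7^2
φ(n) = n · ∏(1 - 1/p) over distinct primes p | n
φ(294) = 294 · (1 - 1/2) · (1 - 1/3) · (1 - 1/7) = 84

φ(294) = 84


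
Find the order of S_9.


|S_n| = n! (number of permutations of n symbols)
|S_9| = 9! = 362880

|S_9| = 362880


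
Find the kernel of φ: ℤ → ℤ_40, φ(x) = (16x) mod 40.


Kernel = preimage of identity
ker(φ) = {x ∈ ℤ : 16x ≡ 0 (mod 40)}. gcd(16,40) = 8, so 16x ≡ 0 (mod 40) ⟺ x ≡ 0 (mod 40/8 = 5). Hence ker(φ) = 5ℤ

ker(φ) = 5ℤ


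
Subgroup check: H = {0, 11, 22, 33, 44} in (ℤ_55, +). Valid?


Subgroup test for H = {0, 11, 22, 33, 44} in (ℤ_55, +):
(1) 0 ∈ H? Yes
(2) Closure: for all a,b ∈ H, (a+b) mod 55 ∈ H? Yes
(3) Inverses: for all a ∈ H, -a mod 55 ∈ H? Yes

Yes, H is a subgroup of ℤ_55


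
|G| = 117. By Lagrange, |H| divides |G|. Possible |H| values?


Lagrange's theorem: |H| divides |G|
|G| = 117
Divisors of 117: 1, 3, 9, 13, 39, 117

Possible subgroup orders: {1, 3, 9, 13, 39, 117}


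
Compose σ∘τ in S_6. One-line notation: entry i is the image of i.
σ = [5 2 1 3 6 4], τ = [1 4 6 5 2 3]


σ∘τ: apply τ first, then σ
1 →τ 1 →σ 5
2 →τ 4 →σ 3
3 →τ 6 →σ 4
4 →τ 5 →σ 6
5 →τ 2 →σ 2
6 →τ 3 →σ 1

σ∘τ = [5 3 4 6 2 1]


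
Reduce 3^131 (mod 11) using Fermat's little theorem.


Fermat's little theorem: if p is prime and gcd(a,p)=1, then a^(p-1) ≡ 1 (mod p)
p = 11 is prime, gcd(3,11) = 1
Reduce exponent: 131 mod 10 = 1
So 3^131 ≡ 3^1 (mod 11)
3^1 mod 11 = 3

3^131 ≡ 3 (mod 11)


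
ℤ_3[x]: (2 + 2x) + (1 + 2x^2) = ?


Add coefficients mod 3:
x^0: 2 + 1 = 0 (mod 3)
x^1: 2 + 0 = 2 (mod 3)
x^2: 0 + 2 = 2 (mod 3)
Result: 2x + 2x^2

f + g = 2x + 2x^2


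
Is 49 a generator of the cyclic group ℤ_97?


g generates ℤ_n iff gcd(g, n) = 1
gcd(49, 97) = 1
Since gcd = 1, 49 is a generator.

Yes, 49 generates ℤ_97


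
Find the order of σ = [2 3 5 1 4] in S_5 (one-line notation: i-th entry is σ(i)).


Cycle decomposition: (1 2 3 5 4)
Cycle lengths: 5
Order = lcm(5) = 5

ord(σ) = 5


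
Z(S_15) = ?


Z(G) = {g ∈ G | gx = xg for all x ∈ G}
S_n is non-abelian for n ≥ 3; Z(S_15) is trivial

Z(S_15) = {e}


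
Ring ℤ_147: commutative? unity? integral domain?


ℤ_147 is a commutative ring with unity 1; 147 = 3×49 is composite, so 3·49 ≡ 0 gives zero divisors (not an integral domain)
Commutative: Yes
Integral domain: No
Has unity: Yes

ℤ_147: Commutative=Yes, Unity=Yes


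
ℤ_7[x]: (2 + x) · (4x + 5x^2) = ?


Expand and collect like terms; reduce coefficients mod 7:
x^0: 2·0 = 0 ≡ 0 (mod 7)
x^1: 2·4 + 1·0 = 8 ≡ 1 (mod 7)
x^2: 2·5 + 1·4 = 14 ≡ 0 (mod 7)
x^3: 1·5 = 5 ≡ 5 (mod 7)
Result: x + 5x^3

f · g = x + 5x^3


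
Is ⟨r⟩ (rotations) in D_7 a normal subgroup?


H = ⟨r⟩ (rotations) in D_7
The rotation subgroup ⟨r⟩ has index 2 in D_7, so it is normal

Yes, normal subgroup


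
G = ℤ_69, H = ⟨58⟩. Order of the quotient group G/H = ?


|⟨58⟩| = n / gcd(58, 69) = 69 / 1 = 69
H is normal (ℤ_69 is abelian).
|G/H| = |G| / |H| = 69 / 69 = 1

|G/H| = 1


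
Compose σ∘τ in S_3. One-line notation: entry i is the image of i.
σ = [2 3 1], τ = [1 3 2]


σ∘τ: apply τ first, then σ
1 →τ 1 →σ 2
2 →τ 3 →σ 1
3 →τ 2 →σ 3

σ∘τ = [2 1 3]


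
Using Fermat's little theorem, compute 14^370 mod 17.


Fermat's little theorem: if p is prime and gcd(a,p)=1, then a^(p-1) ≡ 1 (mod p)
p = 17 is prime, gcd(14,17) = 1
Reduce exponent: 370 mod 16 = 2
So 14^370 ≡ 14^2 (mod 17)
14^2 mod 17 = 9

14^370 ≡ 9 (mod 17)


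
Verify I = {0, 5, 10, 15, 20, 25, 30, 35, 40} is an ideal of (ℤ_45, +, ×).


Check ideal conditions for I = {0, 5, 10, 15, 20, 25, 30, 35, 40} in ℤ_45:
(1) I is an additive subgroup? Yes
(2) For r ∈ ℤ_45 and a ∈ I: r·a ∈ I? Yes

Yes, I is an ideal of ℤ_45


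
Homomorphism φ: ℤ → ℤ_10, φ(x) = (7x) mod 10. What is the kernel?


Kernel = preimage of identity
ker(φ) = {x ∈ ℤ : 7x ≡ 0 (mod 10)}. gcd(7,10) = 1, so 7x ≡ 0 (mod 10) ⟺ x ≡ 0 (mod 10/1 = 10). Hence ker(φ) = 10ℤ

ker(φ) = 10ℤ


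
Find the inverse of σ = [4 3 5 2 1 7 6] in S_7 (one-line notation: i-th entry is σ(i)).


To find σ⁻¹, swap domain and range:
σ(1) = 4 → σ⁻¹(4) = 1
σ(2) = 3 → σ⁻¹(3) = 2
σ(3) = 5 → σ⁻¹(5) = 3
σ(4) = 2 → σ⁻¹(2) = 4
σ(5) = 1 → σ⁻¹(1) = 5
σ(6) = 7 → σ⁻¹(7) = 6
σ(7) = 6 → σ⁻¹(6) = 7

σ⁻¹ = [5 4 2 1 3 7 6]


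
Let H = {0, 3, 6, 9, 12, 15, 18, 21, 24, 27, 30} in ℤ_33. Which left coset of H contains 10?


10 + H = {10 + h (mod 33) : h ∈ H}
10+0=10, 10+3=13, 10+6=16, 10+9=19, 10+12=22, 10+15=25, 10+18=28, 10+21=31, 10+24=1, 10+27=4, 10+30=7
10 + H = {1, 4, 7, 10, 13, 16, 19, 22, 25, 28, 31} = 1 + H

10 + H = {1, 4, 7, 10, 13, 16, 19, 22, 25, 28, 31}


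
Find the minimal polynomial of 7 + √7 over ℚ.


Let α = 7 + √7. Then α - 7 = √7, so (α - 7)² = 7, giving α² - 14α + 42 = 0. Degree 2 and α ∉ ℚ, so this is the minimal polynomial.

Minimal polynomial: x² - 14x + 42


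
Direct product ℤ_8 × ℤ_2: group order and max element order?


|ℤ_8 × ℤ_2| = 8 × 2 = 16
Max element order = lcm(8,2) = 8
Cyclic? No (gcd=2)

|ℤ_8×ℤ_2| = 16, max element order = 8


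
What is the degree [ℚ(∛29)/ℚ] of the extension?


∛29 has minimal polynomial x³ - 29 (irreducible over ℚ since 29 is not a perfect cube)

[ℚ(∛29)/ℚ] = 3


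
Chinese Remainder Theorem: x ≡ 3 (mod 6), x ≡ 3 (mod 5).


m₁ = 6, m₂ = 5, gcd = 1, so CRT applies. M = m₁·m₂ = 30
Let M₁ = M/m₁ = 5, M₂ = M/m₂ = 6
Find y₁ ≡ M₁⁻¹ (mod m₁): 5⁻¹ ≡ 5 (mod 6)
Find y₂ ≡ M₂⁻¹ (mod m₂): 6⁻¹ ≡ 1 (mod 5)
x = a₁·M₁·y₁ + a₂·M₂·y₂ = 3·5·5 + 3·6·1 = 93
Reduce mod 30: x ≡ 3
Check: 3 mod 6 = 3 ✓, 3 mod 5 = 3 ✓

x ≡ 3 (mod 30)


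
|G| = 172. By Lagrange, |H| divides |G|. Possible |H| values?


Lagrange's theorem: |H| divides |G|
|G| = 172
Divisors of 172: 1, 2, 4, 43, 86, 172

Possible subgroup orders: {1, 2, 4, 43, 86, 172}


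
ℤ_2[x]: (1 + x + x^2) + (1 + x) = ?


Add coefficients mod 2:
x^0: 1 + 1 = 0 (mod 2)
x^1: 1 + 1 = 0 (mod 2)
x^2: 1 + 0 = 1 (mod 2)
Result: x^2

f + g = x^2


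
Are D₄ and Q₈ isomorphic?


Comparing D₄ and Q₈:
D₄ has 5 elements of order 2; Q₈ has only 1

No, D₄ ≇ Q₈


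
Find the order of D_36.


|D_n| = 2n (n rotations and n reflections)
|D_36| = 2×36 = 72

|D_36| = 72


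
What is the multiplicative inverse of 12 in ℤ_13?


Use the extended Euclidean algorithm to write 1 = 12·s + 13·t; then s mod 13 is the inverse.
Euclidean algorithm:
  12 = 0·13 + 12
  13 = 1·12 + 1
  12 = 12·1 + 0
gcd(12,13) = 1
Back-substitution gives: 12·(-1) + 13·(1) = 1
So 12⁻¹ ≡ -1 ≡ 12 (mod 13)
Check: 12 × 12 = 144 ≡ 1 (mod 13) ✓

12⁻¹ ≡ 12 (mod 13)


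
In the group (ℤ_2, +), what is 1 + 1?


Operation: addition mod 2
1 + 1 = (a + b) mod 2 with a = 1, b = 1

1 + 1 = 0


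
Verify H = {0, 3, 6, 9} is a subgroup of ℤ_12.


Subgroup test for H = {0, 3, 6, 9} in (ℤ_12, +):
(1) 0 ∈ H? Yes
(2) Closure: for all a,b ∈ H, (a+b) mod 12 ∈ H? Yes
(3) Inverses: for all a ∈ H, -a mod 12 ∈ H? Yes

Yes, H is a subgroup of ℤ_12


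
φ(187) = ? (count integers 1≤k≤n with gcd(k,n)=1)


Factor n: 187 = 11 × 17
φ(n) = n · ∏(1 - 1/p) over distinct primes p | n
φ(187) = 187 · (1 - 1/11) · (1 - 1/17) = 160

φ(187) = 160


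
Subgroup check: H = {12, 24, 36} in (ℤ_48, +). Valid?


Subgroup test for H = {12, 24, 36} in (ℤ_48, +):
(1) 0 ∈ H? No
(2) Closure: for all a,b ∈ H, (a+b) mod 48 ∈ H? No  [counterexample: 12 + 36 = 0 ∉ H]
(3) Inverses: for all a ∈ H, -a mod 48 ∈ H? Yes

No, H is not a subgroup of ℤ_48


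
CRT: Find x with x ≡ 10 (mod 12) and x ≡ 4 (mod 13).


m₁ = 12, m₂ = 13, gcd = 1, so CRT applies. M = m₁·m₂ = 156
Let M₁ = M/m₁ = 13, M₂ = M/m₂ = 12
Find y₁ ≡ M₁⁻¹ (mod m₁): 13⁻¹ ≡ 1 (mod 12)
Find y₂ ≡ M₂⁻¹ (mod m₂): 12⁻¹ ≡ 12 (mod 13)
x = a₁·M₁·y₁ + a₂·M₂·y₂ = 10·13·1 + 4·12·12 = 706
Reduce mod 156: x ≡ 82
Check: 82 mod 12 = 10 ✓, 82 mod 13 = 4 ✓

x ≡ 82 (mod 156)


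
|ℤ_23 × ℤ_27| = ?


|A × B| = |A| · |B|
|ℤ_23 × ℤ_27| = 23 × 27 = 621

|ℤ_23 × ℤ_27| = 621
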